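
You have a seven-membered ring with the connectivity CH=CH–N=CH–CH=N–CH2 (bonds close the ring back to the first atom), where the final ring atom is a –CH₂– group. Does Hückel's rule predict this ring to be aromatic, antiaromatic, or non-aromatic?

Non-aromatic

The CH2 carbon is saturated: the tetrahedral CH₂ carbon is sp³ and has no p orbital in the ring π system. Conjugation is not continuous around the ring.
A ring that is not fully conjugated cannot be aromatic or antiaromatic regardless of its π-electron count.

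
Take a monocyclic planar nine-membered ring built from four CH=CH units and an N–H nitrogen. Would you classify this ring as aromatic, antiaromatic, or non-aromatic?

Aromatic

The p orbitals form a continuous loop: each doubly-bonded ring atom is sp² with one p-orbital electron; the pyrrole-type nitrogen donates its lone pair from the p orbital. The ring is fully conjugated.
π-electron count: 4 × 2 = 8 from the double-bond units + 2 from the NH atom = 10.
Since 10 = 4·2 + 2, the ring meets the 4n+2 criterion.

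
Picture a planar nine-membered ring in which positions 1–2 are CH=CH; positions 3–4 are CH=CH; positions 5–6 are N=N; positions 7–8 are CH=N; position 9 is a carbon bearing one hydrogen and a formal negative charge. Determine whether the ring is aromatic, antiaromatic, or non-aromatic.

Aromatic

The p orbitals form a continuous loop: the double-bond atoms are sp², each contributing one p electron; the doubly-bonded nitrogens are pyridine-type — their lone pairs lie in the ring plane, leaving one electron in the p orbital; the carbanion's lone pair occupies the p orbital. The ring is fully conjugated.
Counting π electrons: 4 × 2 = 8 from the double-bond units + 2 from the CH(-) atom = 10.
That gives a 4n+2 count (10, n = 2).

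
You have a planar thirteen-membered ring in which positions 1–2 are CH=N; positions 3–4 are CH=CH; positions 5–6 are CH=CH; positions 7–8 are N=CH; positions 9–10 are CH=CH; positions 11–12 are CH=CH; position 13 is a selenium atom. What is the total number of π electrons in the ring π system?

All ring atoms are sp² and supply a p orbital to the ring (the double-bond atoms are sp², each contributing one p electron; each =N– nitrogen is pyridine-type (lone pair in the sp² plane, one electron in the p orbital); the selenium donates one lone pair from its p orbital); the conjugation is uninterrupted.
Counting π electrons: 6 × 2 = 12 from the double-bond units + 2 from the Se atom = 14.

14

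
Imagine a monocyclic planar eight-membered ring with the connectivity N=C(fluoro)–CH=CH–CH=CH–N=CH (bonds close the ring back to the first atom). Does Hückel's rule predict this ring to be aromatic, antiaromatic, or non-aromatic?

Every ring atom contributes a p orbital perpendicular to the ring (the double-bond atoms are sp², each contributing one p electron; each =N– nitrogen is pyridine-type (lone pair in the sp² plane, one electron in the p orbital)), so the π system is cyclic and fully conjugated.
Counting π electrons: 4 × 2 = 8 from the 4 double-bond units.
8 = 4(2); a planar, fully conjugated 4n system is antiaromatic.

Antiaromatic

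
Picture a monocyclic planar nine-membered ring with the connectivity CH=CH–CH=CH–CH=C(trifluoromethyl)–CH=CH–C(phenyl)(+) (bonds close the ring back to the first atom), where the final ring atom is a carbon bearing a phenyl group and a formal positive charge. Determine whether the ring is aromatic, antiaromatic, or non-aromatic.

All ring atoms are sp² and supply a p orbital to the ring (each doubly-bonded ring atom is sp² with one p-orbital electron; the carbocation has an empty p orbital); the conjugation is uninterrupted.
Adding the contributions, 4 × 2 = 8 from the double-bond units + 0 from the C(phenyl)(+) atom = 8.
A 4n π count (8, n = 2) in a planar conjugated ring means antiaromatic.

Antiaromatic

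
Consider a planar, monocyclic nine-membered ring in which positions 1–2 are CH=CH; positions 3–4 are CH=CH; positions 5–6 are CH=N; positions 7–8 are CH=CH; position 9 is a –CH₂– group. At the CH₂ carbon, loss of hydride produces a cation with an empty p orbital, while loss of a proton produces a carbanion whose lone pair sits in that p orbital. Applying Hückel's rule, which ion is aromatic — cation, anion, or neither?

The anion

In either ion the ring is fully conjugated: every atom, including the new sp² carbon, supplies a p orbital.
Cation: 4 × 2 + 0 = 8 π electrons → 4(2), antiaromatic.
Anion: 4 × 2 + 2 = 10 π electrons → 4(2)+2, aromatic.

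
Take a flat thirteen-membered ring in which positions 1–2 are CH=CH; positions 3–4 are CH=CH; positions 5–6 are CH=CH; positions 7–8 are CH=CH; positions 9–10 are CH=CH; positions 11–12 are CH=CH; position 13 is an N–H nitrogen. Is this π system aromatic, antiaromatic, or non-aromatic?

All ring atoms are sp² and supply a p orbital to the ring (each doubly-bonded ring atom is sp² with one p-orbital electron; the pyrrole-type nitrogen donates its lone pair from the p orbital); the conjugation is uninterrupted.
π-electron count: 6 × 2 = 12 from the double-bond units + 2 from the NH atom = 14.
That gives a 4n+2 count (14, n = 3).

Aromatic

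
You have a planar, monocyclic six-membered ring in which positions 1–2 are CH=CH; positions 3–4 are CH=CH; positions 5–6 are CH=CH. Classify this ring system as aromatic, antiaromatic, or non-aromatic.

All ring atoms are sp² and supply a p orbital to the ring (the double-bond atoms are sp², each contributing one p electron); the conjugation is uninterrupted.
π-electron count: 3 × 2 = 6 from the 3 double-bond units.
With 6 π electrons (n = 1), the Hückel 4n+2 condition holds.
(This ring is benzene.)

Aromatic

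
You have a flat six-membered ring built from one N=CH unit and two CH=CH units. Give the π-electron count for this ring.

6

All ring atoms are sp² and supply a p orbital to the ring (each doubly-bonded ring atom is sp² with one p-orbital electron; the doubly-bonded nitrogens are pyridine-type — their lone pairs lie in the ring plane, leaving one electron in the p orbital); the conjugation is uninterrupted.
π-electron count: 3 × 2 = 6 from the 3 double-bond units.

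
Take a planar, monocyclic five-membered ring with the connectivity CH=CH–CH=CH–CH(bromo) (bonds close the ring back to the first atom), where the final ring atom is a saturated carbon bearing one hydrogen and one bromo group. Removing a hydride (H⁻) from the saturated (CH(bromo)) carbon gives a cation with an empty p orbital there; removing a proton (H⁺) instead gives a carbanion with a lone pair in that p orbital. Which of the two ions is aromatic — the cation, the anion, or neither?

In both ions every ring atom is sp² and contributes a p orbital, so both rings are fully conjugated.
Cation: 2 × 2 + 0 = 4 π electrons → 4(1), antiaromatic.
Anion: 2 × 2 + 2 = 6 π electrons → 4(1)+2, aromatic.

The anion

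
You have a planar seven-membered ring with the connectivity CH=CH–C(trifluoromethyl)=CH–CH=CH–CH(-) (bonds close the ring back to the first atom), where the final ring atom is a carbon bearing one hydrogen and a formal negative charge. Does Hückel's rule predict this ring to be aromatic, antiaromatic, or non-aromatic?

Antiaromatic

The p orbitals form a continuous loop: every atom in a ring double bond is sp² and brings one electron to the p orbital; the carbanion's lone pair occupies the p orbital. The ring is fully conjugated.
Counting π electrons: 3 × 2 = 6 from the double-bond units + 2 from the CH(-) atom = 8.
8 is a 4n count (n = 2), so the planar conjugated ring is antiaromatic.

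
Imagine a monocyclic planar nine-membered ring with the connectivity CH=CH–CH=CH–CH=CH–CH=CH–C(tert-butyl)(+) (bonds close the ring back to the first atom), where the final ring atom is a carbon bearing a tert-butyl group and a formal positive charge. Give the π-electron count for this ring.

8

The p orbitals form a continuous loop: every atom in a ring double bond is sp² and brings one electron to the p orbital; the carbocation has an empty p orbital. The ring is fully conjugated.
π-electron count: 4 × 2 = 8 from the double-bond units + 0 from the C(tert-butyl)(+) atom = 8.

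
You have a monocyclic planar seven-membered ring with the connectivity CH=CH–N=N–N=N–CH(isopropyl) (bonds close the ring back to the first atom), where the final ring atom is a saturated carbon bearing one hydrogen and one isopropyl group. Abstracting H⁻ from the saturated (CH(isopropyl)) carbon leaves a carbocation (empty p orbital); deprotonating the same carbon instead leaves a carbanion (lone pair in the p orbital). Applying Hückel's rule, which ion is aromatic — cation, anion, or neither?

The cation

In either ion the ring is fully conjugated: every atom, including the new sp² carbon, supplies a p orbital.
Cation: 3 × 2 + 0 = 6 π electrons → 4(1)+2, aromatic.
Anion: 3 × 2 + 2 = 8 π electrons → 4(2), antiaromatic.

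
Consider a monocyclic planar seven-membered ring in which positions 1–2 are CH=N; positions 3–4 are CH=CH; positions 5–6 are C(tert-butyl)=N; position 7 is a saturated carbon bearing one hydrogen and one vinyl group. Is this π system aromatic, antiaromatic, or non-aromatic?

The CH(vinyl) carbon is saturated: that saturated carbon is sp³ and has no p orbital in the ring π system. Conjugation is not continuous around the ring.
Broken conjugation rules out both aromaticity and antiaromaticity.

Non-aromatic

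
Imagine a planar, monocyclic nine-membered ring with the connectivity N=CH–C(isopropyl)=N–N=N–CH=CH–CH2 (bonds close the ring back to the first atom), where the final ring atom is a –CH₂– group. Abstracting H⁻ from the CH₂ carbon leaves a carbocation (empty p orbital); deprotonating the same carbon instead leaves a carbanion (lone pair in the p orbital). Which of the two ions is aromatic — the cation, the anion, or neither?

In both ions every ring atom is sp² and contributes a p orbital, so both rings are fully conjugated.
Cation: 4 × 2 + 0 = 8 π electrons → 4(2), antiaromatic.
Anion: 4 × 2 + 2 = 10 π electrons → 4(2)+2, aromatic.

The anion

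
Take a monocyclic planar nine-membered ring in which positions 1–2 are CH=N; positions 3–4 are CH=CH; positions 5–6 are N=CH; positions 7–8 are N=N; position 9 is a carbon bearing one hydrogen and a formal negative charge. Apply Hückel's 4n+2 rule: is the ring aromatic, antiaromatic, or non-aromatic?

All ring atoms are sp² and supply a p orbital to the ring (the double-bond atoms are sp², each contributing one p electron; each =N– nitrogen is pyridine-type (lone pair in the sp² plane, one electron in the p orbital); the carbanion's lone pair occupies the p orbital); the conjugation is uninterrupted.
Adding the contributions, 4 × 2 = 8 from the double-bond units + 2 from the CH(-) atom = 10.
10 = 4(2) + 2, which satisfies Hückel's 4n+2 rule.

Aromatic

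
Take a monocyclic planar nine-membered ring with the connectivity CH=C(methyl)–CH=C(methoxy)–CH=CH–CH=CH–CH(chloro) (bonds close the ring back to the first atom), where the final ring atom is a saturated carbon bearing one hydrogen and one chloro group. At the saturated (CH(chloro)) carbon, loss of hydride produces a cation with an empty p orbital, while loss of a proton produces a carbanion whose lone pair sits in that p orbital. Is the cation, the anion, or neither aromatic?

The anion

Once that carbon is sp², every ring atom has a p orbital and both ions are fully conjugated.
Cation: 4 × 2 + 0 = 8 π electrons → 4(2), antiaromatic.
Anion: 4 × 2 + 2 = 10 π electrons → 4(2)+2, aromatic.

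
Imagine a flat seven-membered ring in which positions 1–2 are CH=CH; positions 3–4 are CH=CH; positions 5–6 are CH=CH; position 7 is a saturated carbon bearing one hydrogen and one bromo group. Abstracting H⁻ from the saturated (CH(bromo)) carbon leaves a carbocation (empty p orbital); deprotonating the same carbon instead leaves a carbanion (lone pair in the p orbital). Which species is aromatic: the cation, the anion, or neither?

The cation

Both ions have a continuous loop of p orbitals — each ring atom is sp².
Cation: 3 × 2 + 0 = 6 π electrons → 4(1)+2, aromatic.
Anion: 3 × 2 + 2 = 8 π electrons → 4(2), antiaromatic.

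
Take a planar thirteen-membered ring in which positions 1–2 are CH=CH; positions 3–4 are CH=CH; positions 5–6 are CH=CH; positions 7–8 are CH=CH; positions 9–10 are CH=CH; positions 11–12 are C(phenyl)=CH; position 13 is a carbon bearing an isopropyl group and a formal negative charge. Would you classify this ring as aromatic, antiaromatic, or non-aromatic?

The p orbitals form a continuous loop: every atom in a ring double bond is sp² and brings one electron to the p orbital; the carbanion's lone pair occupies the p orbital. The ring is fully conjugated.
Counting π electrons: 6 × 2 = 12 from the double-bond units + 2 from the C(isopropyl)(-) atom = 14.
That gives a 4n+2 count (14, n = 3).

Aromatic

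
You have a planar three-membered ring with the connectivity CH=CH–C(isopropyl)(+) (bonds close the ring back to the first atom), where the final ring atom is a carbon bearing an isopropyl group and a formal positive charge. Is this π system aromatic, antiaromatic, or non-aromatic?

Aromatic

Check conjugation: each doubly-bonded ring atom is sp² with one p-orbital electron; the carbocation has an empty p orbital — every position has a p orbital, so the cyclic π system is continuous.
Counting π electrons: 1 × 2 = 2 from the double-bond unit + 0 from the C(isopropyl)(+) atom = 2.
Since 2 = 4·0 + 2, the ring meets the 4n+2 criterion.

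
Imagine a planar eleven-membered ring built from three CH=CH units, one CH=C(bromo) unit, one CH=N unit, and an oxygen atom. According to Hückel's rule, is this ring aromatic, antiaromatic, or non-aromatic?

The p orbitals form a continuous loop: the double-bond atoms are sp², each contributing one p electron; each sp² =N– keeps its lone pair in-plane and puts one electron into the π system; the oxygen donates one lone pair from its p orbital. The ring is fully conjugated.
π-electron count: 5 × 2 = 10 from the double-bond units + 2 from the O atom = 12.
12 is a 4n count (n = 3), so the planar conjugated ring is antiaromatic.

Antiaromatic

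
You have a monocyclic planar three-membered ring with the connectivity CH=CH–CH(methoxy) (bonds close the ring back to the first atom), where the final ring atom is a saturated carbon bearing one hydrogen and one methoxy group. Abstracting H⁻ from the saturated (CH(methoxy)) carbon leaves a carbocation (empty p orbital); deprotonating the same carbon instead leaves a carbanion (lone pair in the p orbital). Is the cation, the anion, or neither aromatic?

The cation

Once that carbon is sp², every ring atom has a p orbital and both ions are fully conjugated.
Cation: 1 × 2 + 0 = 2 π electrons → 4(0)+2, aromatic.
Anion: 1 × 2 + 2 = 4 π electrons → 4(1), antiaromatic.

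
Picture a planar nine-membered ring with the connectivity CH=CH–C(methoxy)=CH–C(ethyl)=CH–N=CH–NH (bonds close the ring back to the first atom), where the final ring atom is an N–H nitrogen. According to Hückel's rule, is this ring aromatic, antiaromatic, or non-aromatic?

All ring atoms are sp² and supply a p orbital to the ring (every atom in a ring double bond is sp² and brings one electron to the p orbital; each sp² =N– keeps its lone pair in-plane and puts one electron into the π system; the pyrrole-type nitrogen donates its lone pair from the p orbital); the conjugation is uninterrupted.
π-electron count: 4 × 2 = 8 from the double-bond units + 2 from the NH atom = 10.
10 = 4(2) + 2, which satisfies Hückel's 4n+2 rule.

Aromatic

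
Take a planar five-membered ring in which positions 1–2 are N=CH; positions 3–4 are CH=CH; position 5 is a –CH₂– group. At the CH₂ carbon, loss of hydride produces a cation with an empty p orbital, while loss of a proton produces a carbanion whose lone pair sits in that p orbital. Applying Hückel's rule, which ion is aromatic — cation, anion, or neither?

In both ions every ring atom is sp² and contributes a p orbital, so both rings are fully conjugated.
Cation: 2 × 2 + 0 = 4 π electrons → 4(1), antiaromatic.
Anion: 2 × 2 + 2 = 6 π electrons → 4(1)+2, aromatic.

The anion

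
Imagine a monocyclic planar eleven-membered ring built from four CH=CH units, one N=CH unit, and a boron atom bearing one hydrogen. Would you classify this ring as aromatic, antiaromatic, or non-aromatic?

Aromatic

All ring atoms are sp² and supply a p orbital to the ring (the double-bond atoms are sp², each contributing one p electron; each =N– nitrogen is pyridine-type (lone pair in the sp² plane, one electron in the p orbital); the boron has an empty p orbital); the conjugation is uninterrupted.
π-electron count: 5 × 2 = 10 from the double-bond units + 0 from the BH atom = 10.
10 = 4(2) + 2, which satisfies Hückel's 4n+2 rule.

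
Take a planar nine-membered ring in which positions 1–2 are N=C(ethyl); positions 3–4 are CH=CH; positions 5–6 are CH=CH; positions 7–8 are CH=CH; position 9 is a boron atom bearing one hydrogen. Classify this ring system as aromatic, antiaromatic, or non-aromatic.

Antiaromatic

The p orbitals form a continuous loop: each doubly-bonded ring atom is sp² with one p-orbital electron; each =N– nitrogen is pyridine-type (lone pair in the sp² plane, one electron in the p orbital); the boron has an empty p orbital. The ring is fully conjugated.
Adding the contributions, 4 × 2 = 8 from the double-bond units + 0 from the BH atom = 8.
8 = 4(2); a planar, fully conjugated 4n system is antiaromatic.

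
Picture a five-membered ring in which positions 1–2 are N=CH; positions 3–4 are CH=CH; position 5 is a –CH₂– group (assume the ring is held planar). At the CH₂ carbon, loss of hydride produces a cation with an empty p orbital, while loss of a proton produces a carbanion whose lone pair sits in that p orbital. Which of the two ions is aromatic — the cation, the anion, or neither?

The anion

In either ion the ring is fully conjugated: every atom, including the new sp² carbon, supplies a p orbital.
Cation: 2 × 2 + 0 = 4 π electrons → 4(1), antiaromatic.
Anion: 2 × 2 + 2 = 6 π electrons → 4(1)+2, aromatic.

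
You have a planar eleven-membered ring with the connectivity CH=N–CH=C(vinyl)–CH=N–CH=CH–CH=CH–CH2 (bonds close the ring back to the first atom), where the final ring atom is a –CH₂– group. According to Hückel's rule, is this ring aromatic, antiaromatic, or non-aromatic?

At the CH2 position, the tetrahedral CH₂ carbon is sp³ and has no p orbital in the ring π system; the ring's p-orbital overlap is broken there.
Without a continuous loop of overlapping p orbitals the Hückel electron count never comes into play.

Non-aromatic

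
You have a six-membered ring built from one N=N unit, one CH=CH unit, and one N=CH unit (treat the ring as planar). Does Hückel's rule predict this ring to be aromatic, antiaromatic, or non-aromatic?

Check conjugation: each doubly-bonded ring atom is sp² with one p-orbital electron; each sp² =N– keeps its lone pair in-plane and puts one electron into the π system — every position has a p orbital, so the cyclic π system is continuous.
Adding the contributions, 3 × 2 = 6 from the 3 double-bond units.
6 = 4(1) + 2, which satisfies Hückel's 4n+2 rule.

Aromatic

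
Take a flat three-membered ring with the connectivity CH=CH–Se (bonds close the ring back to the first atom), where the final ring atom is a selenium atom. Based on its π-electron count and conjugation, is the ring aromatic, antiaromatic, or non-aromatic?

The p orbitals form a continuous loop: the double-bond atoms are sp², each contributing one p electron; the selenium donates one lone pair from its p orbital. The ring is fully conjugated.
Adding the contributions, 1 × 2 = 2 from the double-bond unit + 2 from the Se atom = 4.
With 4 = 4·1 π electrons, Hückel's rule classifies the planar ring as antiaromatic.

Antiaromatic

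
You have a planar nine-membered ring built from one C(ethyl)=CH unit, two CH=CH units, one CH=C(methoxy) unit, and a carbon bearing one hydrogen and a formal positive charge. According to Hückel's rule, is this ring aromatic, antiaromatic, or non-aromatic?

Every ring atom contributes a p orbital perpendicular to the ring (every atom in a ring double bond is sp² and brings one electron to the p orbital; the carbocation has an empty p orbital), so the π system is cyclic and fully conjugated.
Counting π electrons: 4 × 2 = 8 from the double-bond units + 0 from the CH(+) atom = 8.
8 is a 4n count (n = 2), so the planar conjugated ring is antiaromatic.

Antiaromatic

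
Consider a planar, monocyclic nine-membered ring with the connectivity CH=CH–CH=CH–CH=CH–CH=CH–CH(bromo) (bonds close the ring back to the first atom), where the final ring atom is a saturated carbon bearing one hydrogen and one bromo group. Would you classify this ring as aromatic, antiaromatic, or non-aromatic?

Non-aromatic

Because that saturated carbon is sp³ and has no p orbital in the ring π system at the CH(bromo) position, the π system cannot extend all the way around the ring.
Without a continuous loop of overlapping p orbitals the Hückel electron count never comes into play.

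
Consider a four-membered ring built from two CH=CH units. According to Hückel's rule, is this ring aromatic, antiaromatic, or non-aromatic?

Antiaromatic

Check conjugation: the double-bond atoms are sp², each contributing one p electron — every position has a p orbital, so the cyclic π system is continuous.
π-electron count: 2 × 2 = 4 from the 2 double-bond units.
4 is a 4n count (n = 1), so the planar conjugated ring is antiaromatic.
This is cyclobutadiene.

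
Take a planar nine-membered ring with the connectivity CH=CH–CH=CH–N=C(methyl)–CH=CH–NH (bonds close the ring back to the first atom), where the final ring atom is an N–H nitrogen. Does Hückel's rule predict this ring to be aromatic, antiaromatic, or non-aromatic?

Every ring atom contributes a p orbital perpendicular to the ring (each doubly-bonded ring atom is sp² with one p-orbital electron; each sp² =N– keeps its lone pair in-plane and puts one electron into the π system; the pyrrole-type nitrogen donates its lone pair from the p orbital), so the π system is cyclic and fully conjugated.
Adding the contributions, 4 × 2 = 8 from the double-bond units + 2 from the NH atom = 10.
Since 10 = 4·2 + 2, the ring meets the 4n+2 criterion.

Aromatic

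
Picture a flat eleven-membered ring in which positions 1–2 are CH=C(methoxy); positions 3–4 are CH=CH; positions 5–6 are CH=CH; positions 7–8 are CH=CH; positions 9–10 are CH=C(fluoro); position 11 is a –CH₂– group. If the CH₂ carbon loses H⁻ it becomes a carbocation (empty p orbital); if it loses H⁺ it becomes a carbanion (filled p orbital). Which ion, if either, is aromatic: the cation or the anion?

Once that carbon is sp², every ring atom has a p orbital and both ions are fully conjugated.
Cation: 5 × 2 + 0 = 10 π electrons → 4(2)+2, aromatic.
Anion: 5 × 2 + 2 = 12 π electrons → 4(3), antiaromatic.

The cation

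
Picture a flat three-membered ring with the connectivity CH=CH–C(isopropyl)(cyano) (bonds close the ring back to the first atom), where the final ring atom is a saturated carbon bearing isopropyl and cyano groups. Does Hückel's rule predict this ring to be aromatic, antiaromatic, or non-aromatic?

Non-aromatic

Because that saturated carbon is sp³ and has no p orbital in the ring π system at the C(isopropyl)(cyano) position, the π system cannot extend all the way around the ring.
Without a continuous loop of overlapping p orbitals the Hückel electron count never comes into play.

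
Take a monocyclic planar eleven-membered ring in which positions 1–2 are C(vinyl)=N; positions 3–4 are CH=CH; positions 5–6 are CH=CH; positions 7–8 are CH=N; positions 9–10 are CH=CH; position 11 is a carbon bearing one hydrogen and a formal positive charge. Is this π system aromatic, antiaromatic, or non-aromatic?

Every ring atom contributes a p orbital perpendicular to the ring (every atom in a ring double bond is sp² and brings one electron to the p orbital; each sp² =N– keeps its lone pair in-plane and puts one electron into the π system; the carbocation has an empty p orbital), so the π system is cyclic and fully conjugated.
π-electron count: 5 × 2 = 10 from the double-bond units + 0 from the CH(+) atom = 10.
10 = 4(2) + 2, which satisfies Hückel's 4n+2 rule.

Aromatic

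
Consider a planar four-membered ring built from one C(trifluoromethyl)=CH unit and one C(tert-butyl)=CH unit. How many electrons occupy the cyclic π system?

The p orbitals form a continuous loop: each doubly-bonded ring atom is sp² with one p-orbital electron. The ring is fully conjugated.
Adding the contributions, 2 × 2 = 4 from the 2 double-bond units.

4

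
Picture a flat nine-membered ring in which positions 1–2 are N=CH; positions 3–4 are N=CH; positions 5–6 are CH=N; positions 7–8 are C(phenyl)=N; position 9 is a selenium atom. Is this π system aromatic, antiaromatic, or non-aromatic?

Aromatic

All ring atoms are sp² and supply a p orbital to the ring (the double-bond atoms are sp², each contributing one p electron; the doubly-bonded nitrogens are pyridine-type — their lone pairs lie in the ring plane, leaving one electron in the p orbital; the selenium donates one lone pair from its p orbital); the conjugation is uninterrupted.
Tallying contributions gives 4 × 2 = 8 from the double-bond units + 2 from the Se atom = 10.
With 10 π electrons (n = 2), the Hückel 4n+2 condition holds.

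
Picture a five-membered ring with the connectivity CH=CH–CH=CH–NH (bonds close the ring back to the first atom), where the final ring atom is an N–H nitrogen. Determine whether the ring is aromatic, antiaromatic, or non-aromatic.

Every ring atom contributes a p orbital perpendicular to the ring (every atom in a ring double bond is sp² and brings one electron to the p orbital; the pyrrole-type nitrogen donates its lone pair from the p orbital), so the π system is cyclic and fully conjugated.
Tallying contributions gives 2 × 2 = 4 from the double-bond units + 2 from the NH atom = 6.
Since 6 = 4·1 + 2, the ring meets the 4n+2 criterion.
This is pyrrole.

Aromatic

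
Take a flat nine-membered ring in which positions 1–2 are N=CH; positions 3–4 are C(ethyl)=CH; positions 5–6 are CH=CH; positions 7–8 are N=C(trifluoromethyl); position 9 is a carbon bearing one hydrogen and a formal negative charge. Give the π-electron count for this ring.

Every ring atom contributes a p orbital perpendicular to the ring (each doubly-bonded ring atom is sp² with one p-orbital electron; the doubly-bonded nitrogens are pyridine-type — their lone pairs lie in the ring plane, leaving one electron in the p orbital; the carbanion's lone pair occupies the p orbital), so the π system is cyclic and fully conjugated.
π-electron count: 4 × 2 = 8 from the double-bond units + 2 from the CH(-) atom = 10.

10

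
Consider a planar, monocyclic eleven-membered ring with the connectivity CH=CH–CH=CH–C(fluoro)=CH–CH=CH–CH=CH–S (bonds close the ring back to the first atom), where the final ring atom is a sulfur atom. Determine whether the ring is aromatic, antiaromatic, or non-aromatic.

Antiaromatic

Every ring atom contributes a p orbital perpendicular to the ring (the double-bond atoms are sp², each contributing one p electron; the sulfur donates one lone pair from its p orbital), so the π system is cyclic and fully conjugated.
Adding the contributions, 5 × 2 = 10 from the double-bond units + 2 from the S atom = 12.
12 = 4(3); a planar, fully conjugated 4n system is antiaromatic.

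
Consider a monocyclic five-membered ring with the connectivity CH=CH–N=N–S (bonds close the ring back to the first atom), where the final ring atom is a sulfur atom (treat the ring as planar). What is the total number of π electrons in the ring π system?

Check conjugation: the double-bond atoms are sp², each contributing one p electron; the doubly-bonded nitrogens are pyridine-type — their lone pairs lie in the ring plane, leaving one electron in the p orbital; the sulfur donates one lone pair from its p orbital — every position has a p orbital, so the cyclic π system is continuous.
Counting π electrons: 2 × 2 = 4 from the double-bond units + 2 from the S atom = 6.

6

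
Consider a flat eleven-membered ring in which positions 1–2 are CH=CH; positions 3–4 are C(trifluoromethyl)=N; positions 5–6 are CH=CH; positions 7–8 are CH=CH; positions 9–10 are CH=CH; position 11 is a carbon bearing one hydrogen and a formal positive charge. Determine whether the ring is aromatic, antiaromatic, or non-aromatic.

Every ring atom contributes a p orbital perpendicular to the ring (the double-bond atoms are sp², each contributing one p electron; each =N– nitrogen is pyridine-type (lone pair in the sp² plane, one electron in the p orbital); the carbocation has an empty p orbital), so the π system is cyclic and fully conjugated.
Adding the contributions, 5 × 2 = 10 from the double-bond units + 0 from the CH(+) atom = 10.
That gives a 4n+2 count (10, n = 2).

Aromatic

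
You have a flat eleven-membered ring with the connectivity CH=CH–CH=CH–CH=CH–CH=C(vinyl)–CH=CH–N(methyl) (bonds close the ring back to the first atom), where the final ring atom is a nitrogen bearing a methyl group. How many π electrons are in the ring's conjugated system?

12

All ring atoms are sp² and supply a p orbital to the ring (every atom in a ring double bond is sp² and brings one electron to the p orbital; the pyrrole-type nitrogen donates its lone pair from the p orbital); the conjugation is uninterrupted.
Tallying contributions gives 5 × 2 = 10 from the double-bond units + 2 from the N(methyl) atom = 12.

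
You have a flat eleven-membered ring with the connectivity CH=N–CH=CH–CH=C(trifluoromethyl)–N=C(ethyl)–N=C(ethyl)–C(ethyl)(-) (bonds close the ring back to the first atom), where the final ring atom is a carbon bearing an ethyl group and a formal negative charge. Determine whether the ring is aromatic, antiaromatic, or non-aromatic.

Every ring atom contributes a p orbital perpendicular to the ring (each doubly-bonded ring atom is sp² with one p-orbital electron; the doubly-bonded nitrogens are pyridine-type — their lone pairs lie in the ring plane, leaving one electron in the p orbital; the carbanion's lone pair occupies the p orbital), so the π system is cyclic and fully conjugated.
Counting π electrons: 5 × 2 = 10 from the double-bond units + 2 from the C(ethyl)(-) atom = 12.
12 = 4(3); a planar, fully conjugated 4n system is antiaromatic.

Antiaromatic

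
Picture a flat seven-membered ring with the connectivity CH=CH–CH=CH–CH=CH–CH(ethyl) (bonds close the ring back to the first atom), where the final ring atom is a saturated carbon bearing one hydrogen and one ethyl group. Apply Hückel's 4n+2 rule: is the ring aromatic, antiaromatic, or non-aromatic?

Non-aromatic

Because that saturated carbon is sp³ and has no p orbital in the ring π system at the CH(ethyl) position, the π system cannot extend all the way around the ring.
Hückel's rule only applies to fully conjugated rings, so this one is simply non-aromatic.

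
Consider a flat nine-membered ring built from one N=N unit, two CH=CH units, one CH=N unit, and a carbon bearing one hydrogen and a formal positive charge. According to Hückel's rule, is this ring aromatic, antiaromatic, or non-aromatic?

Antiaromatic

Check conjugation: every atom in a ring double bond is sp² and brings one electron to the p orbital; each sp² =N– keeps its lone pair in-plane and puts one electron into the π system; the carbocation has an empty p orbital — every position has a p orbital, so the cyclic π system is continuous.
Tallying contributions gives 4 × 2 = 8 from the double-bond units + 0 from the CH(+) atom = 8.
With 8 = 4·2 π electrons, Hückel's rule classifies the planar ring as antiaromatic.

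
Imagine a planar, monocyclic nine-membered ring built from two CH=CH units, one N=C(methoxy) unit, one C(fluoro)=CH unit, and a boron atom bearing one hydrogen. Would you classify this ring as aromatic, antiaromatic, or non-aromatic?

All ring atoms are sp² and supply a p orbital to the ring (the double-bond atoms are sp², each contributing one p electron; each sp² =N– keeps its lone pair in-plane and puts one electron into the π system; the boron has an empty p orbital); the conjugation is uninterrupted.
Counting π electrons: 4 × 2 = 8 from the double-bond units + 0 from the BH atom = 8.
8 is a 4n count (n = 2), so the planar conjugated ring is antiaromatic.

Antiaromatic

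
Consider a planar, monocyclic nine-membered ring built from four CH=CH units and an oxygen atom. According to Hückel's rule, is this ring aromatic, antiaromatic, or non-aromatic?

The p orbitals form a continuous loop: every atom in a ring double bond is sp² and brings one electron to the p orbital; the oxygen donates one lone pair from its p orbital. The ring is fully conjugated.
Tallying contributions gives 4 × 2 = 8 from the double-bond units + 2 from the O atom = 10.
With 10 π electrons (n = 2), the Hückel 4n+2 condition holds.

Aromatic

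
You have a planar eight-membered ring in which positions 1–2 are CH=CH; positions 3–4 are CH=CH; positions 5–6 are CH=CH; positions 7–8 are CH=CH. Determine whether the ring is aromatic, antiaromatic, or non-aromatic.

Antiaromatic

Check conjugation: each doubly-bonded ring atom is sp² with one p-orbital electron — every position has a p orbital, so the cyclic π system is continuous.
Adding the contributions, 4 × 2 = 8 from the 4 double-bond units.
8 = 4(2); a planar, fully conjugated 4n system is antiaromatic.
This is cyclooctatetraene.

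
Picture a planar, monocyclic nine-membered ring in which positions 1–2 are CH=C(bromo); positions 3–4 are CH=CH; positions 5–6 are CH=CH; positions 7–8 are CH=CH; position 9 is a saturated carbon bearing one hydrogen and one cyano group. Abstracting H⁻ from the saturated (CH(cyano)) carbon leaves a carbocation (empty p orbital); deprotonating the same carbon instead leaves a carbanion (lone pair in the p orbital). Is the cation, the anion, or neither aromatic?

Both ions have a continuous loop of p orbitals — each ring atom is sp².
Cation: 4 × 2 + 0 = 8 π electrons → 4(2), antiaromatic.
Anion: 4 × 2 + 2 = 10 π electrons → 4(2)+2, aromatic.

The anion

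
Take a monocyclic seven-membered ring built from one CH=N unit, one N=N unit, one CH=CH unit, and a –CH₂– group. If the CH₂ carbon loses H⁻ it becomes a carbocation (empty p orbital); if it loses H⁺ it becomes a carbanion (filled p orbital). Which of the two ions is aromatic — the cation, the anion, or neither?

The cation

Both ions have a continuous loop of p orbitals — each ring atom is sp².
Cation: 3 × 2 + 0 = 6 π electrons → 4(1)+2, aromatic.
Anion: 3 × 2 + 2 = 8 π electrons → 4(2), antiaromatic.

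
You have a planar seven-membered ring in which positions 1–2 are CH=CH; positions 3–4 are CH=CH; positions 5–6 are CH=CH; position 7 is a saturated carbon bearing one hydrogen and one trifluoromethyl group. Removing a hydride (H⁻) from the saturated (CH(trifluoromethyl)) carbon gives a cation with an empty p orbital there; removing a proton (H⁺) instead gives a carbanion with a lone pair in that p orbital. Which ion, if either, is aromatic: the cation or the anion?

In either ion the ring is fully conjugated: every atom, including the new sp² carbon, supplies a p orbital.
Cation: 3 × 2 + 0 = 6 π electrons → 4(1)+2, aromatic.
Anion: 3 × 2 + 2 = 8 π electrons → 4(2), antiaromatic.

The cation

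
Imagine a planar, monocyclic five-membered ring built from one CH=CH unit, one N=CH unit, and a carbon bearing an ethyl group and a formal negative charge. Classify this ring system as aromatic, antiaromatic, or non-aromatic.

The p orbitals form a continuous loop: every atom in a ring double bond is sp² and brings one electron to the p orbital; each =N– nitrogen is pyridine-type (lone pair in the sp² plane, one electron in the p orbital); the carbanion's lone pair occupies the p orbital. The ring is fully conjugated.
π-electron count: 2 × 2 = 4 from the double-bond units + 2 from the C(ethyl)(-) atom = 6.
With 6 π electrons (n = 1), the Hückel 4n+2 condition holds.

Aromatic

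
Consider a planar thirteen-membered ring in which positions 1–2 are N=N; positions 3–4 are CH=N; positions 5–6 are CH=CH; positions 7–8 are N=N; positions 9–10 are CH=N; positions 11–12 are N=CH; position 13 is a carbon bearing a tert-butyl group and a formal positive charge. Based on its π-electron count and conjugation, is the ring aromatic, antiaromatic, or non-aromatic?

Antiaromatic

The p orbitals form a continuous loop: the double-bond atoms are sp², each contributing one p electron; each sp² =N– keeps its lone pair in-plane and puts one electron into the π system; the carbocation has an empty p orbital. The ring is fully conjugated.
Tallying contributions gives 6 × 2 = 12 from the double-bond units + 0 from the C(tert-butyl)(+) atom = 12.
A 4n π count (12, n = 3) in a planar conjugated ring means antiaromatic.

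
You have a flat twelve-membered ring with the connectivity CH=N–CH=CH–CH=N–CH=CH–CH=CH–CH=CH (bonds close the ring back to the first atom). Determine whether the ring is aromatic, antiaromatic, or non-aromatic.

Check conjugation: every atom in a ring double bond is sp² and brings one electron to the p orbital; each =N– nitrogen is pyridine-type (lone pair in the sp² plane, one electron in the p orbital) — every position has a p orbital, so the cyclic π system is continuous.
Counting π electrons: 6 × 2 = 12 from the 6 double-bond units.
A 4n π count (12, n = 3) in a planar conjugated ring means antiaromatic.

Antiaromatic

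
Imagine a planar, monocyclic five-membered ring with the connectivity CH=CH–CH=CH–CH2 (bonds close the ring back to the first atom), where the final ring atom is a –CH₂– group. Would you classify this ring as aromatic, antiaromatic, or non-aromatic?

Non-aromatic

The CH2 position has four σ bonds — the tetrahedral CH₂ carbon is sp³ and has no p orbital in the ring π system — so the cyclic conjugation is interrupted.
Broken conjugation rules out both aromaticity and antiaromaticity.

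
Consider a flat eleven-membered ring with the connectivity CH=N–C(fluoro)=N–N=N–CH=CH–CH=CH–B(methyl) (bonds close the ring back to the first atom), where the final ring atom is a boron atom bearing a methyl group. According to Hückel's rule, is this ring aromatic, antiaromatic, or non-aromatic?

Aromatic

Check conjugation: each doubly-bonded ring atom is sp² with one p-orbital electron; each sp² =N– keeps its lone pair in-plane and puts one electron into the π system; the boron has an empty p orbital — every position has a p orbital, so the cyclic π system is continuous.
Counting π electrons: 5 × 2 = 10 from the double-bond units + 0 from the B(methyl) atom = 10.
With 10 π electrons (n = 2), the Hückel 4n+2 condition holds.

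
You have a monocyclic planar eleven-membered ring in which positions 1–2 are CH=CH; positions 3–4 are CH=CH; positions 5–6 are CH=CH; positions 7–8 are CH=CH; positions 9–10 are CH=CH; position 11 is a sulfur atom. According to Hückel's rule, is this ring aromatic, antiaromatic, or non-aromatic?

Every ring atom contributes a p orbital perpendicular to the ring (each doubly-bonded ring atom is sp² with one p-orbital electron; the sulfur donates one lone pair from its p orbital), so the π system is cyclic and fully conjugated.
Counting π electrons: 5 × 2 = 10 from the double-bond units + 2 from the S atom = 12.
With 12 = 4·3 π electrons, Hückel's rule classifies the planar ring as antiaromatic.

Antiaromatic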